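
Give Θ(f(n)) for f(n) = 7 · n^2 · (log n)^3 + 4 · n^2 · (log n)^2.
f(n) ∈ Θ(n^2 · (log n)^3)

Compare the terms by growth order. For large n, n^a · (log n)^b dominates n^a' · (log n)^b' iff a > a', or (a = a' and b > b'). Ranking the 2 terms shows the dominant one is 7 · n^2 · (log n)^3. Hence f(n) ∈ Θ(n^2 · (log n)^3).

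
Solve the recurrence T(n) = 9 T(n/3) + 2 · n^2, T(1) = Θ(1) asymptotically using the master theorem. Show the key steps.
T(n) = Θ(n^2 log n)

log_3 9 = 2, and f(n) = 2 · n^2 = Θ(n^(log_3 9)). This is Case 2 of the master theorem: T(n) = Θ(f(n) · log n) = Θ(n^2 log n).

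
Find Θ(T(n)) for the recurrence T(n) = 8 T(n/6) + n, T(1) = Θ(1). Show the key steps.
T(n) = Θ(n^(log_6 8))

Master theorem: compare f(n) = n to n^(log_6 8) where log_6 8 ≈ 1.161. Since 1 < log_6 8, we have f(n) = O(n^(log_6 8 − ε)) for some ε > 0 — Case 1. Hence T(n) = Θ(n^(log_6 8)).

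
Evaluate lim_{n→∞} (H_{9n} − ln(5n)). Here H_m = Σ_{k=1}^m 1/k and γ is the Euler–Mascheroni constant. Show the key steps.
lim = ln(9/5) + γ

By Euler-Maclaurin, H_m = ln m + γ + O(1/m). So
  H_{9n} − ln(5n) = ln(9n) + γ − ln(5n) + O(1/n)
                       = ln(9/5) + γ + O(1/n).
Hence the limit is ln(9/5) + γ.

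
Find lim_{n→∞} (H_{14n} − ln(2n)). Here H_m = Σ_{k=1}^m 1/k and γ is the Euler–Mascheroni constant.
lim = ln 7 + γ

By Euler-Maclaurin, H_m = ln m + γ + O(1/m). So
  H_{14n} − ln(2n) = ln(14n) + γ − ln(2n) + O(1/n)
                       = ln(14/2) + γ + O(1/n).
Hence the limit is ln(14/2) + γ (= ln 7).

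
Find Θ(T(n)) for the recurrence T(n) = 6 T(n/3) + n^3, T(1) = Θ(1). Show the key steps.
T(n) = Θ(n^3)

log_3 6 ≈ 1.631. f(n) = n^3 dominates n^(log_3 6) since 3 > 1.631, and the regularity condition a·f(n/b) = 6·(n/3)^3 = (6/27)·n^3 ≤ c·f(n) holds with c = 6/27 ≈ 0.222 < 1. So this is Case 3: T(n) = Θ(f(n)) = Θ(n^3).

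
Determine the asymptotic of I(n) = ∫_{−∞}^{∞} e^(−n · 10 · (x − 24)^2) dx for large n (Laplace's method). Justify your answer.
I(n) = sqrt(π/(10n))

Here φ(x) = 10 · (x − 24)^2 has its unique minimum at x* = 24 with φ(x*) = 0 and φ''(x*) = 20. Laplace's method gives
  I(n) ~ e^(−n φ(x*)) · sqrt(2π / (n · φ''(x*))) = sqrt(2π / (20n)) = sqrt(π/(10n)).
This is exact: substituting u = (x − 24)·sqrt(10n) gives I(n) = (1/sqrt(10n)) ∫_{−∞}^{∞} e^(−u^2) du = sqrt(π/(10n)).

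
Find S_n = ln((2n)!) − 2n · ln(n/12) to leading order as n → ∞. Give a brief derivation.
S_n ~ 2n · (ln 24 − 1) + O(ln n)

Stirling: ln((2n)!) = 2n ln(2n) − 2n + O(ln n).
  S_n = 2n ln(2n) − 2n − 2n ln(n/12) + O(ln n)
      = 2n ln(2n) − 2n ln n + 2n ln 12 − 2n + O(ln n)
      = 2n ln 2 + 2n ln 12 − 2n + O(ln n)
      = 2n (ln 24 − 1) + O(ln n).
Numerically ln(24) − 1 ≈ 2.1781.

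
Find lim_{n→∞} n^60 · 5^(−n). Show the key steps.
lim = 0

Exponentials with base > 1 dominate every fixed polynomial: for any fixed c, n^c / 5^n → 0 as n → ∞ (e.g. by the ratio test, or by writing 5^n = e^(n ln 5) and noting e^(n ln 5) / n^c → ∞). Hence n^60 · 5^(−n) = n^60 / 5^n → 0.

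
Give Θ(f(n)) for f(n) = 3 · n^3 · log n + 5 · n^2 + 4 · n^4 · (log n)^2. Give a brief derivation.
f(n) ∈ Θ(n^4 · (log n)^2)

Compare the terms by growth order. For large n, n^a · (log n)^b dominates n^a' · (log n)^b' iff a > a', or (a = a' and b > b'). Ranking the 3 terms shows the dominant one is 4 · n^4 · (log n)^2. Hence f(n) ∈ Θ(n^4 · (log n)^2).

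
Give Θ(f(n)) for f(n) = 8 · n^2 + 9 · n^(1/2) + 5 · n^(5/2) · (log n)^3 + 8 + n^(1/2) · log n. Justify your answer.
f(n) ∈ Θ(n^(5/2) · (log n)^3)

Compare the terms by growth order. For large n, n^a · (log n)^b dominates n^a' · (log n)^b' iff a > a', or (a = a' and b > b'). Ranking the 5 terms shows the dominant one is 5 · n^(5/2) · (log n)^3. Hence f(n) ∈ Θ(n^(5/2) · (log n)^3).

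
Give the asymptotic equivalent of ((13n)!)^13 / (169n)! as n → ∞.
((13n)!)^13/(169n)! ~ ((2π·13n)^(12/2) / sqrt(13)) · 13^(−13·13n)  →  0

Write N = 13n. Stirling: N! ~ sqrt(2π N)(N/e)^N and (13N)! ~ sqrt(2π·13N)·(13N/e)^(13N).
  (N!)^13/(13N)! ~ (2π N)^(13/2) (N/e)^(13N) / [sqrt(2π·13N) (13N/e)^(13N)]
     = (2π N)^(13/2) / sqrt(2π·13N) · (N/(13N))^(13N)
     = (2π N)^((13−1)/2) / sqrt(13) · 13^(−13N).
Since 13^13 > 1, the factor 13^(−13N) decays exponentially, so the ratio → 0. Substituting N = 13n gives the stated form.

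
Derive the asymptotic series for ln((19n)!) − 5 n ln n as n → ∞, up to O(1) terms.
ln((19n)!) − 5 n ln n = 14 n ln n + 19(ln 19 − 1) n + (1/2) ln(2π·19n) + O(1/n)

Stirling: ln((19n)!) = 19n ln(19n) − 19n + (1/2) ln(2π·19n) + O(1/n).
Expand 19n ln(19n) = 19n (ln n + ln 19) = 19n ln n + 19n ln 19.
Subtract 5n ln n: leading term is (19 − 5) n ln n = 14 n ln n. The next term is 19n ln 19 − 19n = 19(ln 19 − 1) n. Then the (1/2) ln(2π·19n) correction.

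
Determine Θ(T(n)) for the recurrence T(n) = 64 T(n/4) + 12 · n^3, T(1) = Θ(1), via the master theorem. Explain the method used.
T(n) = Θ(n^3 log n)

log_4 64 = 3, and f(n) = 12 · n^3 = Θ(n^(log_4 64)). This is Case 2 of the master theorem: T(n) = Θ(f(n) · log n) = Θ(n^3 log n).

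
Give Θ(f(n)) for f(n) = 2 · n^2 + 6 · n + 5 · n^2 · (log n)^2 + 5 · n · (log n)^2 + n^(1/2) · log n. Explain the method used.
f(n) ∈ Θ(n^2 · (log n)^2)

Compare the terms by growth order. For large n, n^a · (log n)^b dominates n^a' · (log n)^b' iff a > a', or (a = a' and b > b'). Ranking the 5 terms shows the dominant one is 5 · n^2 · (log n)^2. Hence f(n) ∈ Θ(n^2 · (log n)^2).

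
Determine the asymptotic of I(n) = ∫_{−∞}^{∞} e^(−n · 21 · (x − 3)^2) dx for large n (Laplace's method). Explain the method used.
I(n) = sqrt(π/(21n))

Here φ(x) = 21 · (x − 3)^2 has its unique minimum at x* = 3 with φ(x*) = 0 and φ''(x*) = 42. Laplace's method gives
  I(n) ~ e^(−n φ(x*)) · sqrt(2π / (n · φ''(x*))) = sqrt(2π / (42n)) = sqrt(π/(21n)).
This is exact: substituting u = (x − 3)·sqrt(21n) gives I(n) = (1/sqrt(21n)) ∫_{−∞}^{∞} e^(−u^2) du = sqrt(π/(21n)).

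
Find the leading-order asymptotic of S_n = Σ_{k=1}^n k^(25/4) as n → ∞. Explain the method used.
S_n ~ (4/29) · n^(29/4)

Integral comparison: Σ_{k=1}^n k^(25/4) = ∫_0^n x^(25/4) dx + O(n^(25/4)). The integral is n^(1 + 25/4) / (1 + 25/4) = n^((25+4)/4) / ((25+4)/4) = (4/29) · n^(29/4).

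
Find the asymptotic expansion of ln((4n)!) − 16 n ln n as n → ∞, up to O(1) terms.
ln((4n)!) − 16 n ln n = −12 n ln n + 4(ln 4 − 1) n + (1/2) ln(2π·4n) + O(1/n)

Stirling: ln((4n)!) = 4n ln(4n) − 4n + (1/2) ln(2π·4n) + O(1/n).
Expand 4n ln(4n) = 4n (ln n + ln 4) = 4n ln n + 4n ln 4.
Subtract 16n ln n: leading term is (4 − 16) n ln n = −12 n ln n. The next term is 4n ln 4 − 4n = 4(ln 4 − 1) n. Then the (1/2) ln(2π·4n) correction.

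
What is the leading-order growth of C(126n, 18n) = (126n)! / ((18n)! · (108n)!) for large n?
C(126n, 18n) ~ (823543/46656)^(18n) · sqrt(7/(12π·18n))

Write N = 18n. Apply Stirling to each factorial:
  (7N)! ~ sqrt(2π·7N) · (7N/e)^(7N),
  N! ~ sqrt(2π N) · (N/e)^N,
  (6N)! ~ sqrt(2π·6N) · (6N/e)^(6N).
The exponential factors combine to (7N)^(7N) / (N^N · (6N)^(6N)) = 7^(7N)/6^(6N) = (7^7/6^6)^N = (823543/46656)^N.
The square-root prefactors combine to sqrt(2π·7N) / (sqrt(2π N)·sqrt(2π·6N)) = sqrt(7 / (2π·6·N)) = sqrt(7/(12π·18n)).
Substituting N = 18n: C(126n, 18n) ~ (823543/46656)^(18n) · sqrt(7/(12π·18n)).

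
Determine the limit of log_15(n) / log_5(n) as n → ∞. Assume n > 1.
lim = ln(5) / ln(15) = log_15(5)

Change of base: log_15(n) = ln n / ln 15 and log_5(n) = ln n / ln 5. The ratio is (ln n / ln 15) · (ln 5 / ln n) = ln 5 / ln 15, a constant independent of n. So the limit is ln 5 / ln 15 = log_15(5).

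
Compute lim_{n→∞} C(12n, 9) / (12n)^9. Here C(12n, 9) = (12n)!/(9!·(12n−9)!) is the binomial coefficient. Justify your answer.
lim = 1/9! = 1/362880

With N = 12n → ∞: C(N, 9) / N^9 = [N(N−1)…(N−8)] / (9! · N^9) = (1/9!) · 1 · (1 − 1/(12n)) · … · (1 − 8/(12n)). Each factor → 1 as N → ∞, so the limit is 1/9! = 1/362880.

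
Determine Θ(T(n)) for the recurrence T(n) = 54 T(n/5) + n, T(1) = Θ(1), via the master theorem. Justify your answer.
T(n) = Θ(n^(log_5 54))

Master theorem: compare f(n) = n to n^(log_5 54) where log_5 54 ≈ 2.478. Since 1 < log_5 54, we have f(n) = O(n^(log_5 54 − ε)) for some ε > 0 — Case 1. Hence T(n) = Θ(n^(log_5 54)).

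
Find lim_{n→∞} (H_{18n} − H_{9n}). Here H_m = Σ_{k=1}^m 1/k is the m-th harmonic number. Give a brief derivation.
lim = ln(18/9) = ln 2

Euler-Maclaurin gives H_m = ln m + γ + 1/(2m) + O(1/m^2). The γ and O(1/m) terms cancel in the difference:
  H_{18n} − H_{9n} = ln(18n) − ln(9n) + O(1/n) = ln(18/9) + O(1/n).
Hence the limit is ln(18/9) = ln 2.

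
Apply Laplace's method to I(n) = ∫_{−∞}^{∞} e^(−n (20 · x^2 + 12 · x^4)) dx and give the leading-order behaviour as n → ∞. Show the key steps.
I(n) ~ sqrt(π/(20n))

φ(x) = 20 · x^2 + 12 · x^4 has its unique global minimum at x* = 0 (since φ'(x) = 40x + 48x^3 = 0 only at x = 0 for real x with both coefficients positive, and φ → ∞ as |x| → ∞). At x* = 0, φ(0) = 0 and φ''(0) = 40. Laplace's method then gives
  I(n) ~ sqrt(2π / (n · φ''(0))) · e^(−n φ(0)) = sqrt(2π / (40n)) = sqrt(π/(20n)).
The 12 · x^4 term contributes only at subleading order (an O(1/n) relative correction).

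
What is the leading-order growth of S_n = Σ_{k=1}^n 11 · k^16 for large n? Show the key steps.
S_n ~ 11 · n^17 / 17

By integral comparison (Euler-Maclaurin), Σ_{k=1}^n 11 · k^16 = 11 · ∫_0^n x^16 dx + O(n^16) = 11 · n^17/17 + O(n^16). (Equivalently, Faulhaber's formula gives the same leading term.)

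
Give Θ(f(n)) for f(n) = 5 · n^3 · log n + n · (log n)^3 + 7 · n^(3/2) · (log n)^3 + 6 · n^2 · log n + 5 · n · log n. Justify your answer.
f(n) ∈ Θ(n^3 · log n)

Compare the terms by growth order. For large n, n^a · (log n)^b dominates n^a' · (log n)^b' iff a > a', or (a = a' and b > b'). Ranking the 5 terms shows the dominant one is 5 · n^3 · log n. Hence f(n) ∈ Θ(n^3 · log n).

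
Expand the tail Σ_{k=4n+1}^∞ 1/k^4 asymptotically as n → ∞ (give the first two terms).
Σ_{k>4n} 1/k^4 = 1/(3 · (4n)^3) − 1/(2 · (4n)^4) + O(1/(4n)^5)

Compare to the integral: ∫_{4n}^∞ x^(−4) dx = [−x^(−3)/3]_{4n}^∞ = 1/((4−1)·(4n)^3). The Euler-Maclaurin correction adds −f(4n)/2 = −1/(2·(4n)^4). Euler-Maclaurin then gives
  Σ_{k>4n} 1/k^4 = ∫_{4n}^∞ dx/x^4 − 1/(2·(4n)^4) + O(1/(4n)^5).
(Equivalently this is ζ(4) − Σ_{k≤4n} 1/k^4.)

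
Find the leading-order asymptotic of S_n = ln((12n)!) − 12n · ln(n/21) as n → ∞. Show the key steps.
S_n ~ 12n · (ln 252 − 1) + O(ln n)

Stirling: ln((12n)!) = 12n ln(12n) − 12n + O(ln n).
  S_n = 12n ln(12n) − 12n − 12n ln(n/21) + O(ln n)
      = 12n ln(12n) − 12n ln n + 12n ln 21 − 12n + O(ln n)
      = 12n ln 12 + 12n ln 21 − 12n + O(ln n)
      = 12n (ln 252 − 1) + O(ln n).
Numerically ln(252) − 1 ≈ 4.5294.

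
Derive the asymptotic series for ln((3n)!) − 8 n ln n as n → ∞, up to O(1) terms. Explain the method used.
ln((3n)!) − 8 n ln n = −5 n ln n + 3(ln 3 − 1) n + (1/2) ln(2π·3n) + O(1/n)

Stirling: ln((3n)!) = 3n ln(3n) − 3n + (1/2) ln(2π·3n) + O(1/n).
Expand 3n ln(3n) = 3n (ln n + ln 3) = 3n ln n + 3n ln 3.
Subtract 8n ln n: leading term is (3 − 8) n ln n = −5 n ln n. The next term is 3n ln 3 − 3n = 3(ln 3 − 1) n. Then the (1/2) ln(2π·3n) correction.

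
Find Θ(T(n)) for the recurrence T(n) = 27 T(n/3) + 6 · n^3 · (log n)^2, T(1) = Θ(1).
T(n) = Θ(n^3 · (log n)^3)

Here log_3 27 = 3 and f(n) = 6 · n^3 · (log n)^2 = Θ(n^(log_3 27) · (log n)^2). This is the extended Case 2 of the master theorem (f matches the critical exponent up to log factors), giving T(n) = Θ(n^(log_3 27) · (log n)^(2+1)) = Θ(n^3 · (log n)^3).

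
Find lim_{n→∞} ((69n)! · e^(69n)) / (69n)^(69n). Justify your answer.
lim = ∞

Stirling: (69n)! ~ sqrt(2π·69n) · (69n/e)^(69n). Hence
  (69n)! · e^(69n) / (69n)^(69n) ~ sqrt(2π·69n) = sqrt(2π·69) · sqrt(n) → ∞.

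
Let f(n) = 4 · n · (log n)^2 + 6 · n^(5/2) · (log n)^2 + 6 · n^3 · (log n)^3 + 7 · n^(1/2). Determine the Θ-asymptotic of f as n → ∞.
f(n) ∈ Θ(n^3 · (log n)^3)

Compare the terms by growth order. For large n, n^a · (log n)^b dominates n^a' · (log n)^b' iff a > a', or (a = a' and b > b'). Ranking the 4 terms shows the dominant one is 6 · n^3 · (log n)^3. Hence f(n) ∈ Θ(n^3 · (log n)^3).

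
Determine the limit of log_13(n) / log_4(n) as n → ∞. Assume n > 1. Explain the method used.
lim = ln(4) / ln(13) = log_13(4)

Change of base: log_13(n) = ln n / ln 13 and log_4(n) = ln n / ln 4. The ratio is (ln n / ln 13) · (ln 4 / ln n) = ln 4 / ln 13, a constant independent of n. So the limit is ln 4 / ln 13 = log_13(4).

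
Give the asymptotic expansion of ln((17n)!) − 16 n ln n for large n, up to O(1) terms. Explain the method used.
ln((17n)!) − 16 n ln n = n ln n + 17(ln 17 − 1) n + (1/2) ln(2π·17n) + O(1/n)

Stirling: ln((17n)!) = 17n ln(17n) − 17n + (1/2) ln(2π·17n) + O(1/n).
Expand 17n ln(17n) = 17n (ln n + ln 17) = 17n ln n + 17n ln 17.
Subtract 16n ln n: leading term is (17 − 16) n ln n = n ln n. The next term is 17n ln 17 − 17n = 17(ln 17 − 1) n. Then the (1/2) ln(2π·17n) correction.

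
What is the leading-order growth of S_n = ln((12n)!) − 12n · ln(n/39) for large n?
S_n ~ 12n · (ln 468 − 1) + O(ln n)

Stirling: ln((12n)!) = 12n ln(12n) − 12n + O(ln n).
  S_n = 12n ln(12n) − 12n − 12n ln(n/39) + O(ln n)
      = 12n ln(12n) − 12n ln n + 12n ln 39 − 12n + O(ln n)
      = 12n ln 12 + 12n ln 39 − 12n + O(ln n)
      = 12n (ln 468 − 1) + O(ln n).
Numerically ln(468) − 1 ≈ 5.1485.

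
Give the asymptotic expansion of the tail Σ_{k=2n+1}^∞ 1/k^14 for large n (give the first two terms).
Σ_{k>2n} 1/k^14 = 1/(13 · (2n)^13) − 1/(2 · (2n)^14) + O(1/(2n)^15)

Compare to the integral: ∫_{2n}^∞ x^(−14) dx = [−x^(−13)/13]_{2n}^∞ = 1/((14−1)·(2n)^13). The Euler-Maclaurin correction adds −f(2n)/2 = −1/(2·(2n)^14). Euler-Maclaurin then gives
  Σ_{k>2n} 1/k^14 = ∫_{2n}^∞ dx/x^14 − 1/(2·(2n)^14) + O(1/(2n)^15).
(Equivalently this is ζ(14) − Σ_{k≤2n} 1/k^14.)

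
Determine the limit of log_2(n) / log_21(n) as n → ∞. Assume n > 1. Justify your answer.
lim = ln(21) / ln(2) = log_2(21)

Change of base: log_2(n) = ln n / ln 2 and log_21(n) = ln n / ln 21. The ratio is (ln n / ln 2) · (ln 21 / ln n) = ln 21 / ln 2, a constant independent of n. So the limit is ln 21 / ln 2 = log_2(21).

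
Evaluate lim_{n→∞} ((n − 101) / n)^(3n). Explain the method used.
lim = e^(−303)

Rewrite as (1 − 101/n)^(3n). By the standard limit (1 + x/n)^n → e^x, we have (1 − 101/n)^n → e^(−101), and raising to the 3rd power gives e^(−303).
More precisely, ln[(1 − 101/n)^(3n)] = 3n · ln(1 − 101/n) = 3n · (-101/n + O(1/n^2)) = -303 + O(1/n) → -303.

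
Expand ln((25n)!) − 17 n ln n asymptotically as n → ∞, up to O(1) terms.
ln((25n)!) − 17 n ln n = 8 n ln n + 25(ln 25 − 1) n + (1/2) ln(2π·25n) + O(1/n)

Stirling: ln((25n)!) = 25n ln(25n) − 25n + (1/2) ln(2π·25n) + O(1/n).
Expand 25n ln(25n) = 25n (ln n + ln 25) = 25n ln n + 25n ln 25.
Subtract 17n ln n: leading term is (25 − 17) n ln n = 8 n ln n. The next term is 25n ln 25 − 25n = 25(ln 25 − 1) n. Then the (1/2) ln(2π·25n) correction.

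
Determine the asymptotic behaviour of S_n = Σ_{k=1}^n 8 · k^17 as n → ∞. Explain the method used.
S_n ~ 4 · n^18 / 9

By integral comparison (Euler-Maclaurin), Σ_{k=1}^n 8 · k^17 = 8 · ∫_0^n x^17 dx + O(n^17) = 8 · n^18/18 = 4 · n^18 / 9 + O(n^17). (Equivalently, Faulhaber's formula gives the same leading term.)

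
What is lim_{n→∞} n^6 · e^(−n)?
lim = 0

Exponentials with base > 1 dominate every fixed polynomial: for any fixed c, n^c / e^n → 0 as n → ∞ (e.g. by the ratio test, or since e^n grows faster than any power of n). Hence n^6 · e^(−n) = n^6 / e^n → 0.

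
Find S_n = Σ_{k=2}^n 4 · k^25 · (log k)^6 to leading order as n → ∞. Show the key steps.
S_n ~ 2 · n^26 · (log n)^6 / 13

By integral comparison, S_n = ∫_1^n 4 · x^25 · (log x)^6 dx + O(n^25 · (log n)^6). For the integral, the leading term of ∫_1^n x^25 (log x)^6 dx is n^26/26 · (log n)^6 (by repeated integration by parts; each step lowers the log-exponent and produces a relatively O(1/log n) correction). Hence S_n ~ 2 · n^26 · (log n)^6 / 13.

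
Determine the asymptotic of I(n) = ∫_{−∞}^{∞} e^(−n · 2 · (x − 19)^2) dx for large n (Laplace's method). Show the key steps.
I(n) = sqrt(π/(2n))

Here φ(x) = 2 · (x − 19)^2 has its unique minimum at x* = 19 with φ(x*) = 0 and φ''(x*) = 4. Laplace's method gives
  I(n) ~ e^(−n φ(x*)) · sqrt(2π / (n · φ''(x*))) = sqrt(2π / (4n)) = sqrt(π/(2n)).
This is exact: substituting u = (x − 19)·sqrt(2n) gives I(n) = (1/sqrt(2n)) ∫_{−∞}^{∞} e^(−u^2) du = sqrt(π/(2n)).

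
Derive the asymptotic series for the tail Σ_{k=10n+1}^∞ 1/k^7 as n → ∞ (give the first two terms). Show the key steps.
Σ_{k>10n} 1/k^7 = 1/(6 · (10n)^6) − 1/(2 · (10n)^7) + O(1/(10n)^8)

Compare to the integral: ∫_{10n}^∞ x^(−7) dx = [−x^(−6)/6]_{10n}^∞ = 1/((7−1)·(10n)^6). The Euler-Maclaurin correction adds −f(10n)/2 = −1/(2·(10n)^7). Euler-Maclaurin then gives
  Σ_{k>10n} 1/k^7 = ∫_{10n}^∞ dx/x^7 − 1/(2·(10n)^7) + O(1/(10n)^8).
(Equivalently this is ζ(7) − Σ_{k≤10n} 1/k^7.)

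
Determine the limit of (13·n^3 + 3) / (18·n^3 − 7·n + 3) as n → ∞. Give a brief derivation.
lim = 13/18

For large n the leading n^3 terms dominate both numerator and denominator. Dividing top and bottom by n^3, every other term tends to 0, leaving 13/18.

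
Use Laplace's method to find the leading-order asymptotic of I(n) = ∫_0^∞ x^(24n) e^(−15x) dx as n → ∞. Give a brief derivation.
I(n) ~ (sqrt(2π·24n) / 15) · (24n/(15e))^(24n)

Write the integrand as exp(24n ln x − 15x) and set f(x) = 24n ln x − 15x. Then f'(x) = 24n/x − 15 = 0 at x* = 24n/15, and f''(x*) = −24n/x*^2 = −15^2/(24n). Laplace's method (interior maximum) gives
  I(n) ~ e^(f(x*)) · sqrt(2π / |f''(x*)|)
        = exp(24n ln(24n/15) − 24n) · sqrt(2π · 24n / 15^2)
        = (24n/15)^(24n) e^(−24n) · sqrt(2π·24n) / 15
        = (sqrt(2π·24n) / 15) · (24n/(15e))^(24n).
This matches Γ(24n+1)/15^(24n+1) with Stirling applied to Γ.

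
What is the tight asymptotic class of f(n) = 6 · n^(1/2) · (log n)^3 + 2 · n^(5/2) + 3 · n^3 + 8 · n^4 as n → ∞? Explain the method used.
f(n) ∈ Θ(n^4)

Compare the terms by growth order. For large n, n^a · (log n)^b dominates n^a' · (log n)^b' iff a > a', or (a = a' and b > b'). Ranking the 4 terms shows the dominant one is 8 · n^4. Hence f(n) ∈ Θ(n^4).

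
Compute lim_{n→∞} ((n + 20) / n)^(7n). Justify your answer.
lim = e^140

Rewrite as (1 + 20/n)^(7n). By the standard limit (1 + x/n)^n → e^x, we have (1 + 20/n)^n → e^20, and raising to the 7th power gives e^140.
More precisely, ln[(1 + 20/n)^(7n)] = 7n · ln(1 + 20/n) = 7n · (20/n + O(1/n^2)) = 140 + O(1/n) → 140.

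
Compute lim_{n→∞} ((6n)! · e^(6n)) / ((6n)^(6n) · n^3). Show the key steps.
lim = 0

Stirling: (6n)! ~ sqrt(2π·6n) · (6n/e)^(6n). Hence
  (6n)! · e^(6n) / (6n)^(6n) ~ sqrt(2π·6n).
Dividing by n^3: sqrt(2π·6n) / n^3 = sqrt(2π·6) · n^((1−6)/2), so the expression behaves like sqrt(2π·6) · n^((1−6)/2) → 0.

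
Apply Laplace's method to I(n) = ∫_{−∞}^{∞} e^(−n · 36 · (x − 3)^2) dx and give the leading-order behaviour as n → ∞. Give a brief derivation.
I(n) = sqrt(π/(36n))

Here φ(x) = 36 · (x − 3)^2 has its unique minimum at x* = 3 with φ(x*) = 0 and φ''(x*) = 72. Laplace's method gives
  I(n) ~ e^(−n φ(x*)) · sqrt(2π / (n · φ''(x*))) = sqrt(2π / (72n)) = sqrt(π/(36n)).
This is exact: substituting u = (x − 3)·sqrt(36n) gives I(n) = (1/sqrt(36n)) ∫_{−∞}^{∞} e^(−u^2) du = sqrt(π/(36n)).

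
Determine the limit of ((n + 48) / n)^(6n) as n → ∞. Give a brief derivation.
lim = e^288

Rewrite as (1 + 48/n)^(6n). By the standard limit (1 + x/n)^n → e^x, we have (1 + 48/n)^n → e^48, and raising to the 6th power gives e^288.
More precisely, ln[(1 + 48/n)^(6n)] = 6n · ln(1 + 48/n) = 6n · (48/n + O(1/n^2)) = 288 + O(1/n) → 288.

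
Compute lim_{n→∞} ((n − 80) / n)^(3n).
lim = e^(−240)

Rewrite as (1 − 80/n)^(3n). By the standard limit (1 + x/n)^n → e^x, we have (1 − 80/n)^n → e^(−80), and raising to the 3rd power gives e^(−240).
More precisely, ln[(1 − 80/n)^(3n)] = 3n · ln(1 − 80/n) = 3n · (-80/n + O(1/n^2)) = -240 + O(1/n) → -240.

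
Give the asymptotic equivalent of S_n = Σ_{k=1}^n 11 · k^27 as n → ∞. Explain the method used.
S_n ~ 11 · n^28 / 28

By integral comparison (Euler-Maclaurin), Σ_{k=1}^n 11 · k^27 = 11 · ∫_0^n x^27 dx + O(n^27) = 11 · n^28/28 + O(n^27). (Equivalently, Faulhaber's formula gives the same leading term.)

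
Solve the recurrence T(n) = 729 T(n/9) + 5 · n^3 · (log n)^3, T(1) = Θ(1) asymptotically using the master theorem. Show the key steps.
T(n) = Θ(n^3 · (log n)^4)

Here log_9 729 = 3 and f(n) = 5 · n^3 · (log n)^3 = Θ(n^(log_9 729) · (log n)^3). This is the extended Case 2 of the master theorem (f matches the critical exponent up to log factors), giving T(n) = Θ(n^(log_9 729) · (log n)^(3+1)) = Θ(n^3 · (log n)^4).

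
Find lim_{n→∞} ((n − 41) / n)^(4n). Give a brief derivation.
lim = e^(−164)

Rewrite as (1 − 41/n)^(4n). By the standard limit (1 + x/n)^n → e^x, we have (1 − 41/n)^n → e^(−41), and raising to the 4th power gives e^(−164).
More precisely, ln[(1 − 41/n)^(4n)] = 4n · ln(1 − 41/n) = 4n · (-41/n + O(1/n^2)) = -164 + O(1/n) → -164.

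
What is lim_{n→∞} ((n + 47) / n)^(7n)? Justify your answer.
lim = e^329

Rewrite as (1 + 47/n)^(7n). By the standard limit (1 + x/n)^n → e^x, we have (1 + 47/n)^n → e^47, and raising to the 7th power gives e^329.
More precisely, ln[(1 + 47/n)^(7n)] = 7n · ln(1 + 47/n) = 7n · (47/n + O(1/n^2)) = 329 + O(1/n) → 329.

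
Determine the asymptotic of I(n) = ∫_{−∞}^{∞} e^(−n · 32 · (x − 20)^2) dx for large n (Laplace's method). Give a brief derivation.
I(n) = sqrt(π/(32n))

Here φ(x) = 32 · (x − 20)^2 has its unique minimum at x* = 20 with φ(x*) = 0 and φ''(x*) = 64. Laplace's method gives
  I(n) ~ e^(−n φ(x*)) · sqrt(2π / (n · φ''(x*))) = sqrt(2π / (64n)) = sqrt(π/(32n)).
This is exact: substituting u = (x − 20)·sqrt(32n) gives I(n) = (1/sqrt(32n)) ∫_{−∞}^{∞} e^(−u^2) du = sqrt(π/(32n)).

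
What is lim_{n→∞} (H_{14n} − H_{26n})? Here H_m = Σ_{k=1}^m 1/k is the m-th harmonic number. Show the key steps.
lim = ln(14/26) = ln(7/13)

Euler-Maclaurin gives H_m = ln m + γ + 1/(2m) + O(1/m^2). The γ and O(1/m) terms cancel in the difference:
  H_{14n} − H_{26n} = ln(14n) − ln(26n) + O(1/n) = ln(14/26) + O(1/n).
Hence the limit is ln(14/26) = ln(7/13).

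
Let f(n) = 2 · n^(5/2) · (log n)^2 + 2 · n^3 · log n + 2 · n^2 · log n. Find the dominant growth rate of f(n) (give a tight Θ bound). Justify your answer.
f(n) ∈ Θ(n^3 · log n)

Compare the terms by growth order. For large n, n^a · (log n)^b dominates n^a' · (log n)^b' iff a > a', or (a = a' and b > b'). Ranking the 3 terms shows the dominant one is 2 · n^3 · log n. Hence f(n) ∈ Θ(n^3 · log n).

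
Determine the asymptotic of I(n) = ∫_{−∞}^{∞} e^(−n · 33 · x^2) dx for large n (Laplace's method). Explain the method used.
I(n) = sqrt(π/(33n))

Here φ(x) = 33 · x^2 has its unique minimum at x* = 0 with φ(x*) = 0 and φ''(x*) = 66. Laplace's method gives
  I(n) ~ e^(−n φ(x*)) · sqrt(2π / (n · φ''(x*))) = sqrt(2π / (66n)) = sqrt(π/(33n)).
This is exact: substituting u = (x − 0)·sqrt(33n) gives I(n) = (1/sqrt(33n)) ∫_{−∞}^{∞} e^(−u^2) du = sqrt(π/(33n)).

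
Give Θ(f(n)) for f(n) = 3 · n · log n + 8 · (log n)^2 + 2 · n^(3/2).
f(n) ∈ Θ(n^(3/2))

Compare the terms by growth order. For large n, n^a · (log n)^b dominates n^a' · (log n)^b' iff a > a', or (a = a' and b > b'). Ranking the 3 terms shows the dominant one is 2 · n^(3/2). Hence f(n) ∈ Θ(n^(3/2)).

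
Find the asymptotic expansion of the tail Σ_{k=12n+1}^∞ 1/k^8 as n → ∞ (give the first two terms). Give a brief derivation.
Σ_{k>12n} 1/k^8 = 1/(7 · (12n)^7) − 1/(2 · (12n)^8) + O(1/(12n)^9)

Compare to the integral: ∫_{12n}^∞ x^(−8) dx = [−x^(−7)/7]_{12n}^∞ = 1/((8−1)·(12n)^7). The Euler-Maclaurin correction adds −f(12n)/2 = −1/(2·(12n)^8). Euler-Maclaurin then gives
  Σ_{k>12n} 1/k^8 = ∫_{12n}^∞ dx/x^8 − 1/(2·(12n)^8) + O(1/(12n)^9).
(Equivalently this is ζ(8) − Σ_{k≤12n} 1/k^8.)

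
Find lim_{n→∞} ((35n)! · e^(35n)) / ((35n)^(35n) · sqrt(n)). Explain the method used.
lim = sqrt(2π·35)

Stirling: (35n)! ~ sqrt(2π·35n) · (35n/e)^(35n). Hence
  (35n)! · e^(35n) / (35n)^(35n) ~ sqrt(2π·35n).
Dividing by sqrt(n): sqrt(2π·35n) / sqrt(n) = sqrt(2π·35) · n^((1−1)/2), so the limit is sqrt(2π·35).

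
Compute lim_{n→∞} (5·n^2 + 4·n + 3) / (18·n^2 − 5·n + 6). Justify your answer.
lim = 5/18

For large n the leading n^2 terms dominate both numerator and denominator. Dividing top and bottom by n^2, every other term tends to 0, leaving 5/18.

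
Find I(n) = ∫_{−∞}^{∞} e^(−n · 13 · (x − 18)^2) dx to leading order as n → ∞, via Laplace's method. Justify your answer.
I(n) = sqrt(π/(13n))

Here φ(x) = 13 · (x − 18)^2 has its unique minimum at x* = 18 with φ(x*) = 0 and φ''(x*) = 26. Laplace's method gives
  I(n) ~ e^(−n φ(x*)) · sqrt(2π / (n · φ''(x*))) = sqrt(2π / (26n)) = sqrt(π/(13n)).
This is exact: substituting u = (x − 18)·sqrt(13n) gives I(n) = (1/sqrt(13n)) ∫_{−∞}^{∞} e^(−u^2) du = sqrt(π/(13n)).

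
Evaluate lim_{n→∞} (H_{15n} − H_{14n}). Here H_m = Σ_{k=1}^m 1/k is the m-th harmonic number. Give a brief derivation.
lim = ln(15/14)

Euler-Maclaurin gives H_m = ln m + γ + 1/(2m) + O(1/m^2). The γ and O(1/m) terms cancel in the difference:
  H_{15n} − H_{14n} = ln(15n) − ln(14n) + O(1/n) = ln(15/14) + O(1/n).
Hence the limit is ln(15/14).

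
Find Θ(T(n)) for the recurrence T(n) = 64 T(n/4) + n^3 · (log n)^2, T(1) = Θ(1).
T(n) = Θ(n^3 · (log n)^3)

Here log_4 64 = 3 and f(n) = n^3 · (log n)^2 = Θ(n^(log_4 64) · (log n)^2). This is the extended Case 2 of the master theorem (f matches the critical exponent up to log factors), giving T(n) = Θ(n^(log_4 64) · (log n)^(2+1)) = Θ(n^3 · (log n)^3).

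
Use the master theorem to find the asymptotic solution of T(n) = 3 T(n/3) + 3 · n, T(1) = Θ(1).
T(n) = Θ(n log n)

log_3 3 = 1, and f(n) = 3 · n = Θ(n^(log_3 3)). This is Case 2 of the master theorem: T(n) = Θ(f(n) · log n) = Θ(n log n).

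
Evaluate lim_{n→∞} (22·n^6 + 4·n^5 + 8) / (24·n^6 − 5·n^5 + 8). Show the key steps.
lim = 22/24 = 11/12

For large n the leading n^6 terms dominate both numerator and denominator. Dividing top and bottom by n^6, every other term tends to 0, leaving 22/24 = 11/12.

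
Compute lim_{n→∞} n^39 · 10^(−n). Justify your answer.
lim = 0

Exponentials with base > 1 dominate every fixed polynomial: for any fixed c, n^c / 10^n → 0 as n → ∞ (e.g. by the ratio test, or by writing 10^n = e^(n ln 10) and noting e^(n ln 10) / n^c → ∞). Hence n^39 · 10^(−n) = n^39 / 10^n → 0.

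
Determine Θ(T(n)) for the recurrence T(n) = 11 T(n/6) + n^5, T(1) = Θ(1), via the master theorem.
T(n) = Θ(n^5)

log_6 11 ≈ 1.338. f(n) = n^5 dominates n^(log_6 11) since 5 > 1.338, and the regularity condition a·f(n/b) = 11·(n/6)^5 = (11/7776)·n^5 ≤ c·f(n) holds with c = 11/7776 ≈ 0.00141 < 1. So this is Case 3: T(n) = Θ(f(n)) = Θ(n^5).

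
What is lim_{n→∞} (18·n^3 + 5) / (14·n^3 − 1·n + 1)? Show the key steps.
lim = 18/14 = 9/7

For large n the leading n^3 terms dominate both numerator and denominator. Dividing top and bottom by n^3, every other term tends to 0, leaving 18/14 = 9/7.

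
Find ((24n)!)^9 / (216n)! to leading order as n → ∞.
((24n)!)^9/(216n)! ~ ((2π·24n)^(8/2) / 3) · 9^(−9·24n)  →  0

Write N = 24n. Stirling: N! ~ sqrt(2π N)(N/e)^N and (9N)! ~ sqrt(2π·9N)·(9N/e)^(9N).
  (N!)^9/(9N)! ~ (2π N)^(9/2) (N/e)^(9N) / [sqrt(2π·9N) (9N/e)^(9N)]
     = (2π N)^(9/2) / sqrt(2π·9N) · (N/(9N))^(9N)
     = (2π N)^((9−1)/2) / 3 · 9^(−9N).
Since 9^9 > 1, the factor 9^(−9N) decays exponentially, so the ratio → 0. Substituting N = 24n gives the stated form.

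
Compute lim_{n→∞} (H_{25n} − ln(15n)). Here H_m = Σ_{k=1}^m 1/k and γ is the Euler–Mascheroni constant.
lim = ln(5/3) + γ

By Euler-Maclaurin, H_m = ln m + γ + O(1/m). So
  H_{25n} − ln(15n) = ln(25n) + γ − ln(15n) + O(1/n)
                       = ln(25/15) + γ + O(1/n).
Hence the limit is ln(25/15) + γ (= ln(5/3)).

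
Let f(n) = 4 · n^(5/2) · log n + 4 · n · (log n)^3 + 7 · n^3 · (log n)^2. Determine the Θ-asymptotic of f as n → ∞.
f(n) ∈ Θ(n^3 · (log n)^2)

Compare the terms by growth order. For large n, n^a · (log n)^b dominates n^a' · (log n)^b' iff a > a', or (a = a' and b > b'). Ranking the 3 terms shows the dominant one is 7 · n^3 · (log n)^2. Hence f(n) ∈ Θ(n^3 · (log n)^2).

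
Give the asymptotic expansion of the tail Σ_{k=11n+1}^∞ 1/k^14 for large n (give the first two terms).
Σ_{k>11n} 1/k^14 = 1/(13 · (11n)^13) − 1/(2 · (11n)^14) + O(1/(11n)^15)

Compare to the integral: ∫_{11n}^∞ x^(−14) dx = [−x^(−13)/13]_{11n}^∞ = 1/((14−1)·(11n)^13). The Euler-Maclaurin correction adds −f(11n)/2 = −1/(2·(11n)^14). Euler-Maclaurin then gives
  Σ_{k>11n} 1/k^14 = ∫_{11n}^∞ dx/x^14 − 1/(2·(11n)^14) + O(1/(11n)^15).
(Equivalently this is ζ(14) − Σ_{k≤11n} 1/k^14.)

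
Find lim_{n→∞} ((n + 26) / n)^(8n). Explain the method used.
lim = e^208

Rewrite as (1 + 26/n)^(8n). By the standard limit (1 + x/n)^n → e^x, we have (1 + 26/n)^n → e^26, and raising to the 8th power gives e^208.
More precisely, ln[(1 + 26/n)^(8n)] = 8n · ln(1 + 26/n) = 8n · (26/n + O(1/n^2)) = 208 + O(1/n) → 208.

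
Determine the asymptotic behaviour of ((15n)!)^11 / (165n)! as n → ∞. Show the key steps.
((15n)!)^11/(165n)! ~ ((2π·15n)^(10/2) / sqrt(11)) · 11^(−11·15n)  →  0

Write N = 15n. Stirling: N! ~ sqrt(2π N)(N/e)^N and (11N)! ~ sqrt(2π·11N)·(11N/e)^(11N).
  (N!)^11/(11N)! ~ (2π N)^(11/2) (N/e)^(11N) / [sqrt(2π·11N) (11N/e)^(11N)]
     = (2π N)^(11/2) / sqrt(2π·11N) · (N/(11N))^(11N)
     = (2π N)^((11−1)/2) / sqrt(11) · 11^(−11N).
Since 11^11 > 1, the factor 11^(−11N) decays exponentially, so the ratio → 0. Substituting N = 15n gives the stated form.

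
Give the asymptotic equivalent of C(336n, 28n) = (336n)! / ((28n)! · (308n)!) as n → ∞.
C(336n, 28n) ~ (8916100448256/285311670611)^(28n) · sqrt(6/(11π·28n))

Write N = 28n. Apply Stirling to each factorial:
  (12N)! ~ sqrt(2π·12N) · (12N/e)^(12N),
  N! ~ sqrt(2π N) · (N/e)^N,
  (11N)! ~ sqrt(2π·11N) · (11N/e)^(11N).
The exponential factors combine to (12N)^(12N) / (N^N · (11N)^(11N)) = 12^(12N)/11^(11N) = (12^12/11^11)^N = (8916100448256/285311670611)^N.
The square-root prefactors combine to sqrt(2π·12N) / (sqrt(2π N)·sqrt(2π·11N)) = sqrt(12 / (2π·11·N)) = sqrt(6/(11π·28n)).
Substituting N = 28n: C(336n, 28n) ~ (8916100448256/285311670611)^(28n) · sqrt(6/(11π·28n)).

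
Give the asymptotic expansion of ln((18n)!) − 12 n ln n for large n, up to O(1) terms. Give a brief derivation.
ln((18n)!) − 12 n ln n = 6 n ln n + 18(ln 18 − 1) n + (1/2) ln(2π·18n) + O(1/n)

Stirling: ln((18n)!) = 18n ln(18n) − 18n + (1/2) ln(2π·18n) + O(1/n).
Expand 18n ln(18n) = 18n (ln n + ln 18) = 18n ln n + 18n ln 18.
Subtract 12n ln n: leading term is (18 − 12) n ln n = 6 n ln n. The next term is 18n ln 18 − 18n = 18(ln 18 − 1) n. Then the (1/2) ln(2π·18n) correction.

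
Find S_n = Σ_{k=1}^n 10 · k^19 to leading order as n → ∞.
S_n ~ n^20 / 2

By integral comparison (Euler-Maclaurin), Σ_{k=1}^n 10 · k^19 = 10 · ∫_0^n x^19 dx + O(n^19) = 10 · n^20/20 = n^20 / 2 + O(n^19). (Equivalently, Faulhaber's formula gives the same leading term.)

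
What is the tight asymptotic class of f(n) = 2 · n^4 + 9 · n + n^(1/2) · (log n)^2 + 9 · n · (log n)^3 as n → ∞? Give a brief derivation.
f(n) ∈ Θ(n^4)

Compare the terms by growth order. For large n, n^a · (log n)^b dominates n^a' · (log n)^b' iff a > a', or (a = a' and b > b'). Ranking the 4 terms shows the dominant one is 2 · n^4. Hence f(n) ∈ Θ(n^4).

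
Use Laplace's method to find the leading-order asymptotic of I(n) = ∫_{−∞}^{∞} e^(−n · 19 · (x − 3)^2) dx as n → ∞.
I(n) = sqrt(π/(19n))

Here φ(x) = 19 · (x − 3)^2 has its unique minimum at x* = 3 with φ(x*) = 0 and φ''(x*) = 38. Laplace's method gives
  I(n) ~ e^(−n φ(x*)) · sqrt(2π / (n · φ''(x*))) = sqrt(2π / (38n)) = sqrt(π/(19n)).
This is exact: substituting u = (x − 3)·sqrt(19n) gives I(n) = (1/sqrt(19n)) ∫_{−∞}^{∞} e^(−u^2) du = sqrt(π/(19n)).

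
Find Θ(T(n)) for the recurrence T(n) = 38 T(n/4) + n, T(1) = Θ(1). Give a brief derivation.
T(n) = Θ(n^(log_4 38))

Master theorem: compare f(n) = n to n^(log_4 38) where log_4 38 ≈ 2.624. Since 1 < log_4 38, we have f(n) = O(n^(log_4 38 − ε)) for some ε > 0 — Case 1. Hence T(n) = Θ(n^(log_4 38)).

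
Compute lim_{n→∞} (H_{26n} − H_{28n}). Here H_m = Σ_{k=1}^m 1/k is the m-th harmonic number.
lim = ln(26/28) = ln(13/14)

Euler-Maclaurin gives H_m = ln m + γ + 1/(2m) + O(1/m^2). The γ and O(1/m) terms cancel in the difference:
  H_{26n} − H_{28n} = ln(26n) − ln(28n) + O(1/n) = ln(26/28) + O(1/n).
Hence the limit is ln(26/28) = ln(13/14).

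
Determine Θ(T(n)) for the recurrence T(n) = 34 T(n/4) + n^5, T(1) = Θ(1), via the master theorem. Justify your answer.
T(n) = Θ(n^5)

log_4 34 ≈ 2.544. f(n) = n^5 dominates n^(log_4 34) since 5 > 2.544, and the regularity condition a·f(n/b) = 34·(n/4)^5 = (34/1024)·n^5 ≤ c·f(n) holds with c = 34/1024 ≈ 0.0332 < 1. So this is Case 3: T(n) = Θ(f(n)) = Θ(n^5).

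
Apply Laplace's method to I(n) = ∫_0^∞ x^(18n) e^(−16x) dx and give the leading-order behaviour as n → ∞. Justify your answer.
I(n) ~ (sqrt(2π·18n) / 16) · (18n/(16e))^(18n)

Write the integrand as exp(18n ln x − 16x) and set f(x) = 18n ln x − 16x. Then f'(x) = 18n/x − 16 = 0 at x* = 18n/16, and f''(x*) = −18n/x*^2 = −16^2/(18n). Laplace's method (interior maximum) gives
  I(n) ~ e^(f(x*)) · sqrt(2π / |f''(x*)|)
        = exp(18n ln(18n/16) − 18n) · sqrt(2π · 18n / 16^2)
        = (18n/16)^(18n) e^(−18n) · sqrt(2π·18n) / 16
        = (sqrt(2π·18n) / 16) · (18n/(16e))^(18n).
This matches Γ(18n+1)/16^(18n+1) with Stirling applied to Γ.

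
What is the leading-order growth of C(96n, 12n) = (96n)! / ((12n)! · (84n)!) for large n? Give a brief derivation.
C(96n, 12n) ~ (16777216/823543)^(12n) · sqrt(4/(7π·12n))

Write N = 12n. Apply Stirling to each factorial:
  (8N)! ~ sqrt(2π·8N) · (8N/e)^(8N),
  N! ~ sqrt(2π N) · (N/e)^N,
  (7N)! ~ sqrt(2π·7N) · (7N/e)^(7N).
The exponential factors combine to (8N)^(8N) / (N^N · (7N)^(7N)) = 8^(8N)/7^(7N) = (8^8/7^7)^N = (16777216/823543)^N.
The square-root prefactors combine to sqrt(2π·8N) / (sqrt(2π N)·sqrt(2π·7N)) = sqrt(8 / (2π·7·N)) = sqrt(4/(7π·12n)).
Substituting N = 12n: C(96n, 12n) ~ (16777216/823543)^(12n) · sqrt(4/(7π·12n)).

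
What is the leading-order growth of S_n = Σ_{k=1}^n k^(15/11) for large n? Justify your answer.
S_n ~ (11/26) · n^(26/11)

Integral comparison: Σ_{k=1}^n k^(15/11) = ∫_0^n x^(15/11) dx + O(n^(15/11)). The integral is n^(1 + 15/11) / (1 + 15/11) = n^((15+11)/11) / ((15+11)/11) = (11/26) · n^(26/11).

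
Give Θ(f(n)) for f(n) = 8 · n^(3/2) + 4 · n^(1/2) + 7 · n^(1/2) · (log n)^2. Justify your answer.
f(n) ∈ Θ(n^(3/2))

Compare the terms by growth order. For large n, n^a · (log n)^b dominates n^a' · (log n)^b' iff a > a', or (a = a' and b > b'). Ranking the 3 terms shows the dominant one is 8 · n^(3/2). Hence f(n) ∈ Θ(n^(3/2)).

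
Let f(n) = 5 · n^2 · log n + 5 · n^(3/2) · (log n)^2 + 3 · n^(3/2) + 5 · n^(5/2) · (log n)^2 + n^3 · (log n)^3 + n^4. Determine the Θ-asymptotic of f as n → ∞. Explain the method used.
f(n) ∈ Θ(n^4)

Compare the terms by growth order. For large n, n^a · (log n)^b dominates n^a' · (log n)^b' iff a > a', or (a = a' and b > b'). Ranking the 6 terms shows the dominant one is n^4. Hence f(n) ∈ Θ(n^4).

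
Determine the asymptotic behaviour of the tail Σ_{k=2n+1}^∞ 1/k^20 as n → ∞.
Σ_{k>2n} 1/k^20 ~ 1/(19 · (2n)^19)

Compare to the integral: ∫_{2n}^∞ x^(−20) dx = [−x^(−19)/19]_{2n}^∞ = 1/((20−1)·(2n)^19). Euler-Maclaurin then gives
  Σ_{k>2n} 1/k^20 = ∫_{2n}^∞ dx/x^20 − 1/(2·(2n)^20) + O(1/(2n)^21).
(Equivalently this is ζ(20) − Σ_{k≤2n} 1/k^20.)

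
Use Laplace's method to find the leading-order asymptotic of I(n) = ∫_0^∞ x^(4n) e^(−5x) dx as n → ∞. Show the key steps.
I(n) ~ (sqrt(2π·4n) / 5) · (4n/(5e))^(4n)

Write the integrand as exp(4n ln x − 5x) and set f(x) = 4n ln x − 5x. Then f'(x) = 4n/x − 5 = 0 at x* = 4n/5, and f''(x*) = −4n/x*^2 = −5^2/(4n). Laplace's method (interior maximum) gives
  I(n) ~ e^(f(x*)) · sqrt(2π / |f''(x*)|)
        = exp(4n ln(4n/5) − 4n) · sqrt(2π · 4n / 5^2)
        = (4n/5)^(4n) e^(−4n) · sqrt(2π·4n) / 5
        = (sqrt(2π·4n) / 5) · (4n/(5e))^(4n).
This matches Γ(4n+1)/5^(4n+1) with Stirling applied to Γ.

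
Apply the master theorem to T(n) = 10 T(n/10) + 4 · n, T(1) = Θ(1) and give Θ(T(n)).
T(n) = Θ(n log n)

log_10 10 = 1, and f(n) = 4 · n = Θ(n^(log_10 10)). This is Case 2 of the master theorem: T(n) = Θ(f(n) · log n) = Θ(n log n).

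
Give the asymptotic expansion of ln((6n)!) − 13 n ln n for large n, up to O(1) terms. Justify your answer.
ln((6n)!) − 13 n ln n = −7 n ln n + 6(ln 6 − 1) n + (1/2) ln(2π·6n) + O(1/n)

Stirling: ln((6n)!) = 6n ln(6n) − 6n + (1/2) ln(2π·6n) + O(1/n).
Expand 6n ln(6n) = 6n (ln n + ln 6) = 6n ln n + 6n ln 6.
Subtract 13n ln n: leading term is (6 − 13) n ln n = −7 n ln n. The next term is 6n ln 6 − 6n = 6(ln 6 − 1) n. Then the (1/2) ln(2π·6n) correction.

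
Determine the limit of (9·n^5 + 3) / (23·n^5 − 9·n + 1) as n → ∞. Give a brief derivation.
lim = 9/23

For large n the leading n^5 terms dominate both numerator and denominator. Dividing top and bottom by n^5, every other term tends to 0, leaving 9/23.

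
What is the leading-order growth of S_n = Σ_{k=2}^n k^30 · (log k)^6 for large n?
S_n ~ n^31 · (log n)^6 / 31

By integral comparison, S_n = ∫_1^n x^30 · (log x)^6 dx + O(n^30 · (log n)^6). For the integral, the leading term of ∫_1^n x^30 (log x)^6 dx is n^31/31 · (log n)^6 (by repeated integration by parts; each step lowers the log-exponent and produces a relatively O(1/log n) correction). Hence S_n ~ n^31 · (log n)^6 / 31.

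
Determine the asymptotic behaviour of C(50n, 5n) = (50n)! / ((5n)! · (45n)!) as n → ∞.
C(50n, 5n) ~ (10000000000/387420489)^(5n) · sqrt(5/(9π·5n))

Write N = 5n. Apply Stirling to each factorial:
  (10N)! ~ sqrt(2π·10N) · (10N/e)^(10N),
  N! ~ sqrt(2π N) · (N/e)^N,
  (9N)! ~ sqrt(2π·9N) · (9N/e)^(9N).
The exponential factors combine to (10N)^(10N) / (N^N · (9N)^(9N)) = 10^(10N)/9^(9N) = (10^10/9^9)^N = (10000000000/387420489)^N.
The square-root prefactors combine to sqrt(2π·10N) / (sqrt(2π N)·sqrt(2π·9N)) = sqrt(10 / (2π·9·N)) = sqrt(5/(9π·5n)).
Substituting N = 5n: C(50n, 5n) ~ (10000000000/387420489)^(5n) · sqrt(5/(9π·5n)).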